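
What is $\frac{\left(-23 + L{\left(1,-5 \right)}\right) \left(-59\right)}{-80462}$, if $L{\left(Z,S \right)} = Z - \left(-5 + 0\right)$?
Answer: $- \frac{1003}{80462} \approx -0.012466$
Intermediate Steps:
$L{\left(Z,S \right)} = 5 + Z$ ($L{\left(Z,S \right)} = Z - -5 = Z + 5 = 5 + Z$)
$\frac{\left(-23 + L{\left(1,-5 \right)}\right) \left(-59\right)}{-80462} = \frac{\left(-23 + \left(5 + 1\right)\right) \left(-59\right)}{-80462} = \left(-23 + 6\right) \left(-59\right) \left(- \frac{1}{80462}\right) = \left(-17\right) \left(-59\right) \left(- \frac{1}{80462}\right) = 1003 \left(- \frac{1}{80462}\right) = - \frac{1003}{80462}$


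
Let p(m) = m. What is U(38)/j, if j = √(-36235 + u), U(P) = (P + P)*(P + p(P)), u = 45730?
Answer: 5776*√1055/3165 ≈ 59.276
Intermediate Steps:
U(P) = 4*P² (U(P) = (P + P)*(P + P) = (2*P)*(2*P) = 4*P²)
j = 3*√1055 (j = √(-36235 + 45730) = √9495 = 3*√1055 ≈ 97.442)
U(38)/j = (4*38²)/((3*√1055)) = (4*1444)*(√1055/3165) = 5776*(√1055/3165) = 5776*√1055/3165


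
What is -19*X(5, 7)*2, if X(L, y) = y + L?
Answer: -456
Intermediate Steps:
X(L, y) = L + y
-19*X(5, 7)*2 = -19*(5 + 7)*2 = -19*12*2 = -228*2 = -456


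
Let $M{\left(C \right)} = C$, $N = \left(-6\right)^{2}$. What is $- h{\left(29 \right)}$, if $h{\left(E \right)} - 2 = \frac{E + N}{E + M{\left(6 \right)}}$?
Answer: $- \frac{27}{7} \approx -3.8571$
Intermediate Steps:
$N = 36$
$h{\left(E \right)} = 2 + \frac{36 + E}{6 + E}$ ($h{\left(E \right)} = 2 + \frac{E + 36}{E + 6} = 2 + \frac{36 + E}{6 + E}$)
$- h{\left(29 \right)} = - \frac{3 \left(16 + 29\right)}{6 + 29} = - \frac{3 \cdot 45}{35} = \left(-1\right) \frac{27}{7} = - \frac{27}{7}$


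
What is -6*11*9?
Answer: -594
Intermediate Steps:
-6*11*9 = -66*9 = -594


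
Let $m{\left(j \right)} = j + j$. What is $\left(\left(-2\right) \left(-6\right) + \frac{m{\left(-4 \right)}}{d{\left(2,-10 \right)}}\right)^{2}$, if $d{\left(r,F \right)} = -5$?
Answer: $\frac{4624}{25} \approx 184.96$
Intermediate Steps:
$m{\left(j \right)} = 2 j$
$\left(\left(-2\right) \left(-6\right) + \frac{m{\left(-4 \right)}}{d{\left(2,-10 \right)}}\right)^{2} = \left(\left(-2\right) \left(-6\right) + \frac{2 \left(-4\right)}{-5}\right)^{2} = \left(12 - - \frac{8}{5}\right)^{2} = \left(12 + \frac{8}{5}\right)^{2} = \left(\frac{68}{5}\right)^{2} = \frac{4624}{25}$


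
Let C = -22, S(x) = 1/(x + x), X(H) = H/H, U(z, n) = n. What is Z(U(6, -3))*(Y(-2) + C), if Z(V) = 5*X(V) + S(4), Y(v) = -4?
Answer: -533/4 ≈ -133.25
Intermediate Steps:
X(H) = 1
S(x) = 1/(2*x)
Z(V) = 41/8 (Z(V) = 5*1 + (½)/4 = 5 + (½)*(¼) = 5 + ⅛ = 41/8)
Z(U(6, -3))*(Y(-2) + C) = 41*(-4 - 22)/8 = (41/8)*(-26) = -533/4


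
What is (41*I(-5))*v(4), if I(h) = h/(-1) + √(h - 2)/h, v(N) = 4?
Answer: 820 - 164*I*√7/5 ≈ 820.0 - 86.781*I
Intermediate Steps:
I(h) = -h + √(-2 + h)/h (I(h) = h*(-1) + √(-2 + h)/h = -h + √(-2 + h)/h)
(41*I(-5))*v(4) = (41*(-1*(-5) + √(-2 - 5)/(-5)))*4 = (41*(5 - I*√7/5))*4 = (205 - 41*I*√7/5)*4 = 820 - 164*I*√7/5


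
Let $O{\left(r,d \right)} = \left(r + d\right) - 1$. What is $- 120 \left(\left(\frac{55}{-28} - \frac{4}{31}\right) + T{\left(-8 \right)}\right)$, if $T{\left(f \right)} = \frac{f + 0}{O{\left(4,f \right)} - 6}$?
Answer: $\frac{391290}{2387} \approx 163.93$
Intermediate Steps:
$O{\left(r,d \right)} = -1 + d + r$ ($O{\left(r,d \right)} = \left(d + r\right) - 1 = -1 + d + r$)
$T{\left(f \right)} = \frac{f}{-3 + f}$ ($T{\left(f \right)} = \frac{f + 0}{\left(-1 + f + 4\right) - 6} = \frac{f}{\left(3 + f\right) - 6} = \frac{f}{-3 + f}$)
$- 120 \left(\left(\frac{55}{-28} - \frac{4}{31}\right) + T{\left(-8 \right)}\right) = - 120 \left(\left(\frac{55}{-28} - \frac{4}{31}\right) - \frac{8}{-3 - 8}\right) = - 120 \left(\left(55 \left(- \frac{1}{28}\right) - \frac{4}{31}\right) - \frac{8}{-11}\right) = - 120 \left(\left(- \frac{55}{28} - \frac{4}{31}\right) - - \frac{8}{11}\right) = - 120 \left(- \frac{1817}{868} + \frac{8}{11}\right) = \left(-120\right) \left(- \frac{13043}{9548}\right) = \frac{391290}{2387}$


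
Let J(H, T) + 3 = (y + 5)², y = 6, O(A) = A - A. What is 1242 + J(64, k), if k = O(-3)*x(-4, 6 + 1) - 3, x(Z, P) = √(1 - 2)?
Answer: 1360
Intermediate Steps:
O(A) = 0
x(Z, P) = I (x(Z, P) = √(-1) = I)
k = -3 (k = 0*I - 3 = 0 - 3 = -3)
J(H, T) = 118 (J(H, T) = -3 + (6 + 5)² = -3 + 11² = -3 + 121 = 118)
1242 + J(64, k) = 1242 + 118 = 1360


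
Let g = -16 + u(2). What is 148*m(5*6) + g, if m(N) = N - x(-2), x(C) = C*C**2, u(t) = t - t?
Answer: 5608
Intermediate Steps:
u(t) = 0
x(C) = C**3
g = -16 (g = -16 + 0 = -16)
m(N) = 8 + N (m(N) = N - 1*(-2)**3 = N - 1*(-8) = N + 8 = 8 + N)
148*m(5*6) + g = 148*(8 + 5*6) - 16 = 148*(8 + 30) - 16 = 148*38 - 16 = 5624 - 16 = 5608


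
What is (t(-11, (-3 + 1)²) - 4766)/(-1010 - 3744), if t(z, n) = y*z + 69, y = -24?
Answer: 4433/4754 ≈ 0.93248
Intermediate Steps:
t(z, n) = 69 - 24*z (t(z, n) = -24*z + 69 = 69 - 24*z)
(t(-11, (-3 + 1)²) - 4766)/(-1010 - 3744) = ((69 - 24*(-11)) - 4766)/(-1010 - 3744) = ((69 + 264) - 4766)/(-4754) = (333 - 4766)*(-1/4754) = -4433*(-1/4754) = 4433/4754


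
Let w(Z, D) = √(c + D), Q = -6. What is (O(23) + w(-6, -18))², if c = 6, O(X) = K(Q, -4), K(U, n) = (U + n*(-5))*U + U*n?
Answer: 3588 - 240*I*√3 ≈ 3588.0 - 415.69*I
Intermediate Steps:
K(U, n) = U*n + U*(U - 5*n) (K(U, n) = (U - 5*n)*U + U*n = U*(U - 5*n) + U*n = U*n + U*(U - 5*n))
O(X) = -60 (O(X) = -6*(-6 - 4*(-4)) = -6*(-6 + 16) = -6*10 = -60)
w(Z, D) = √(6 + D)
(O(23) + w(-6, -18))² = (-60 + √(6 - 18))² = (-60 + √(-12))² = (-60 + 2*I*√3)²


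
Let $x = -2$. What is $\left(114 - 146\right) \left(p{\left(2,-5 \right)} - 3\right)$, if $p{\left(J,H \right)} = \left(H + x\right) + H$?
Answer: $480$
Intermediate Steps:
$p{\left(J,H \right)} = -2 + 2 H$ ($p{\left(J,H \right)} = \left(H - 2\right) + H = \left(-2 + H\right) + H = -2 + 2 H$)
$\left(114 - 146\right) \left(p{\left(2,-5 \right)} - 3\right) = \left(114 - 146\right) \left(\left(-2 + 2 \left(-5\right)\right) - 3\right) = - 32 \left(\left(-2 - 10\right) - 3\right) = - 32 \left(-12 - 3\right) = \left(-32\right) \left(-15\right) = 480$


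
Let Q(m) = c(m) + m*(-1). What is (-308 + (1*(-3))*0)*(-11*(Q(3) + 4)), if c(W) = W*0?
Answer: 3388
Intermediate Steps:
c(W) = 0
Q(m) = -m (Q(m) = 0 + m*(-1) = 0 - m = -m)
(-308 + (1*(-3))*0)*(-11*(Q(3) + 4)) = (-308 + (1*(-3))*0)*(-11*(-1*3 + 4)) = (-308 - 3*0)*(-11*(-3 + 4)) = (-308 + 0)*(-11*1) = -308*(-11) = 3388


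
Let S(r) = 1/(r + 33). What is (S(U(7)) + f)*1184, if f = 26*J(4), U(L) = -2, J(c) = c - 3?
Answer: 955488/31 ≈ 30822.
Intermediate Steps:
J(c) = -3 + c
f = 26 (f = 26*(-3 + 4) = 26*1 = 26)
S(r) = 1/(33 + r)
(S(U(7)) + f)*1184 = (1/(33 - 2) + 26)*1184 = (1/31 + 26)*1184 = (807/31)*1184 = 955488/31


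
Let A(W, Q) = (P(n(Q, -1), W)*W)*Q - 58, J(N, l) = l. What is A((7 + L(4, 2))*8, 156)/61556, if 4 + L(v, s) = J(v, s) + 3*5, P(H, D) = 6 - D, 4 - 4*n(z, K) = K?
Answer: -1921949/30778 ≈ -62.446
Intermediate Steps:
n(z, K) = 1 - K/4
L(v, s) = 11 + s (L(v, s) = -4 + (s + 3*5) = -4 + (s + 15) = -4 + (15 + s) = 11 + s)
A(W, Q) = -58 + Q*W*(6 - W) (A(W, Q) = ((6 - W)*W)*Q - 58 = (W*(6 - W))*Q - 58 = Q*W*(6 - W) - 58 = -58 + Q*W*(6 - W))
A((7 + L(4, 2))*8, 156)/61556 = (-58 - 1*156*(7 + (11 + 2))*8*(-6 + (7 + (11 + 2))*8))/61556 = (-58 - 1*156*(7 + 13)*8*(-6 + (7 + 13)*8))*(1/61556) = (-58 - 1*156*20*8*(-6 + 20*8))*(1/61556) = (-58 - 1*156*160*(-6 + 160))*(1/61556) = (-58 - 1*156*160*154)*(1/61556) = (-58 - 3843840)*(1/61556) = -3843898*1/61556 = -1921949/30778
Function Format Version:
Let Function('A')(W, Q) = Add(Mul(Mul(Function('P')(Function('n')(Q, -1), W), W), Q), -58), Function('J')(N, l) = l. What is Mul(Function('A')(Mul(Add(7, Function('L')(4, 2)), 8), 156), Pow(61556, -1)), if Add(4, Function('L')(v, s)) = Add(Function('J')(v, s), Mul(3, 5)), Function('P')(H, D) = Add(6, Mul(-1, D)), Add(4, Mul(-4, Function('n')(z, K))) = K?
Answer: Rational(-1921949, 30778) ≈ -62.446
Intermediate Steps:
Function('n')(z, K) = Add(1, Mul(Rational(-1, 4), K))
Function('L')(v, s) = Add(11, s) (Function('L')(v, s) = Add(-4, Add(s, Mul(3, 5))) = Add(-4, Add(s, 15)) = Add(-4, Add(15, s)) = Add(11, s))
Function('A')(W, Q) = Add(-58, Mul(Q, W, Add(6, Mul(-1, W)))) (Function('A')(W, Q) = Add(Mul(Mul(Add(6, Mul(-1, W)), W), Q), -58) = Add(Mul(Mul(W, Add(6, Mul(-1, W))), Q), -58) = Add(Mul(Q, W, Add(6, Mul(-1, W))), -58) = Add(-58, Mul(Q, W, Add(6, Mul(-1, W)))))
Mul(Function('A')(Mul(Add(7, Function('L')(4, 2)), 8), 156), Pow(61556, -1)) = Mul(Add(-58, Mul(-1, 156, Mul(Add(7, Add(11, 2)), 8), Add(-6, Mul(Add(7, Add(11, 2)), 8)))), Pow(61556, -1)) = Mul(Add(-58, Mul(-1, 156, Mul(Add(7, 13), 8), Add(-6, Mul(Add(7, 13), 8)))), Rational(1, 61556)) = Mul(Add(-58, Mul(-1, 156, Mul(20, 8), Add(-6, Mul(20, 8)))), Rational(1, 61556)) = Mul(Add(-58, Mul(-1, 156, 160, Add(-6, 160))), Rational(1, 61556)) = Mul(Add(-58, Mul(-1, 156, 160, 154)), Rational(1, 61556)) = Mul(Add(-58, -3843840), Rational(1, 61556)) = Mul(-3843898, Rational(1, 61556)) = Rational(-1921949, 30778)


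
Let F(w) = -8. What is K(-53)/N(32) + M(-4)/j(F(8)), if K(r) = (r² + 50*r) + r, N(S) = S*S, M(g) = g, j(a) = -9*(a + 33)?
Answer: 13973/115200 ≈ 0.12129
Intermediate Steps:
j(a) = -297 - 9*a (j(a) = -9*(33 + a) = -297 - 9*a)
N(S) = S²
K(r) = r² + 51*r
K(-53)/N(32) + M(-4)/j(F(8)) = (-53*(51 - 53))/(32²) - 4/(-297 - 9*(-8)) = -53*(-2)/1024 - 4/(-297 + 72) = 106*(1/1024) - 4/(-225) = 53/512 - 4*(-1/225) = 53/512 + 4/225 = 13973/115200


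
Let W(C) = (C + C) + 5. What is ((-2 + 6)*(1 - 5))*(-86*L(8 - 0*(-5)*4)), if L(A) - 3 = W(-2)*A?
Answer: 15136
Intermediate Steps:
W(C) = 5 + 2*C (W(C) = 2*C + 5 = 5 + 2*C)
L(A) = 3 + A (L(A) = 3 + (5 + 2*(-2))*A = 3 + (5 - 4)*A = 3 + 1*A = 3 + A)
((-2 + 6)*(1 - 5))*(-86*L(8 - 0*(-5)*4)) = ((-2 + 6)*(1 - 5))*(-86*(3 + (8 - 0*(-5)*4))) = (4*(-4))*(-86*(3 + (8 - 0*4))) = -(-1376)*(3 + (8 - 1*0)) = -(-1376)*(3 + (8 + 0)) = -(-1376)*(3 + 8) = -(-1376)*11 = -16*(-946) = 15136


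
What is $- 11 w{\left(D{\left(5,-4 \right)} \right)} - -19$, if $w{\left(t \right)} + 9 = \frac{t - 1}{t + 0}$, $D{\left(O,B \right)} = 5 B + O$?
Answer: $\frac{1594}{15} \approx 106.27$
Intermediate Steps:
$D{\left(O,B \right)} = O + 5 B$
$w{\left(t \right)} = -9 + \frac{-1 + t}{t}$ ($w{\left(t \right)} = -9 + \frac{t - 1}{t + 0} = -9 + \frac{-1 + t}{t}$)
$- 11 w{\left(D{\left(5,-4 \right)} \right)} - -19 = - 11 \left(-8 - \frac{1}{5 + 5 \left(-4\right)}\right) - -19 = - 11 \left(-8 - \frac{1}{5 - 20}\right) + \left(-1 + 20\right) = - 11 \left(-8 - \frac{1}{-15}\right) + 19 = - 11 \left(-8 - - \frac{1}{15}\right) + 19 = - 11 \left(-8 + \frac{1}{15}\right) + 19 = \left(-11\right) \left(- \frac{119}{15}\right) + 19 = \frac{1309}{15} + 19 = \frac{1594}{15}$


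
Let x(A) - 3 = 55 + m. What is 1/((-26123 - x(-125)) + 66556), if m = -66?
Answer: 1/40441 ≈ 2.4727e-5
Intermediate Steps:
x(A) = -8 (x(A) = 3 + (55 - 66) = 3 - 11 = -8)
1/((-26123 - x(-125)) + 66556) = 1/((-26123 - 1*(-8)) + 66556) = 1/((-26123 + 8) + 66556) = 1/(-26115 + 66556) = 1/40441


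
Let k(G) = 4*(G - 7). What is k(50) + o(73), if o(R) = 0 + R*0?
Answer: 172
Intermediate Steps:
o(R) = 0 (o(R) = 0 + 0 = 0)
k(G) = -28 + 4*G (k(G) = 4*(-7 + G) = -28 + 4*G)
k(50) + o(73) = (-28 + 4*50) + 0 = (-28 + 200) + 0 = 172 + 0 = 172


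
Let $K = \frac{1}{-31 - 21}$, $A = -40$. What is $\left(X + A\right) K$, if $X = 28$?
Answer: $\frac{3}{13} \approx 0.23077$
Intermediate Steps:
$K = - \frac{1}{52}$ ($K = \frac{1}{-31 - 21} = \frac{1}{-52} = - \frac{1}{52} \approx -0.019231$)
$\left(X + A\right) K = \left(28 - 40\right) \left(- \frac{1}{52}\right) = \left(-12\right) \left(- \frac{1}{52}\right) = \frac{3}{13}$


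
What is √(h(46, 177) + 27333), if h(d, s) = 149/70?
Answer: √133942130/70 ≈ 165.33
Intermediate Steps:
h(d, s) = 149/70 (h(d, s) = 149*(1/70) = 149/70)
√(h(46, 177) + 27333) = √(149/70 + 27333) = √(1913459/70) = √133942130/70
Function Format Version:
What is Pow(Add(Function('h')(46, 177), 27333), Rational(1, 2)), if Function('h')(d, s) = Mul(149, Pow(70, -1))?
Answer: Mul(Rational(1, 70), Pow(133942130, Rational(1, 2))) ≈ 165.33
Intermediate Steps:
Function('h')(d, s) = Rational(149, 70) (Function('h')(d, s) = Mul(149, Rational(1, 70)) = Rational(149, 70))
Pow(Add(Function('h')(46, 177), 27333), Rational(1, 2)) = Pow(Add(Rational(149, 70), 27333), Rational(1, 2)) = Pow(Rational(1913459, 70), Rational(1, 2)) = Mul(Rational(1, 70), Pow(133942130, Rational(1, 2)))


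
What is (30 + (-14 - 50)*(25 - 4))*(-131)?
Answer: 172134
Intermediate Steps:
(30 + (-14 - 50)*(25 - 4))*(-131) = (30 - 64*21)*(-131) = (30 - 1344)*(-131) = -1314*(-131) = 172134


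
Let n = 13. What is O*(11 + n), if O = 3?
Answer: 72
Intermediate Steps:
O*(11 + n) = 3*(11 + 13) = 3*24 = 72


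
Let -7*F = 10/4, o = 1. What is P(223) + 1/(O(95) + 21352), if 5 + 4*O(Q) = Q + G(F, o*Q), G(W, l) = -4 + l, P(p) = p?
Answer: 19086351/85589 ≈ 223.00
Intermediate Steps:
F = -5/14 (F = -10/(7*4) = -⅐*5/2 = -5/14 ≈ -0.35714)
O(Q) = -9/4 + Q/2 (O(Q) = -5/4 + (Q + (-4 + 1*Q))/4 = -5/4 + (Q + (-4 + Q))/4 = -5/4 + (-4 + 2*Q)/4 = -5/4 + (-1 + Q/2) = -9/4 + Q/2)
P(223) + 1/(O(95) + 21352) = 223 + 1/((-9/4 + (½)*95) + 21352) = 223 + 1/((-9/4 + 95/2) + 21352) = 223 + 1/(181/4 + 21352) = 223 + 1/(85589/4) = 223 + 4/85589 = 19086351/85589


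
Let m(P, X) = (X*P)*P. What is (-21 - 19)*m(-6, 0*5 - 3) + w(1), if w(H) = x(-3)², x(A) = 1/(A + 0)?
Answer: 38881/9 ≈ 4320.1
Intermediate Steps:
x(A) = 1/A
m(P, X) = X*P² (m(P, X) = (P*X)*P = X*P²)
w(H) = ⅑ (w(H) = (1/(-3))² = (-⅓)² = ⅑)
(-21 - 19)*m(-6, 0*5 - 3) + w(1) = (-21 - 19)*((0*5 - 3)*(-6)²) + ⅑ = -40*(0 - 3)*36 + ⅑ = -(-120)*36 + ⅑ = -40*(-108) + ⅑ = 4320 + ⅑ = 38881/9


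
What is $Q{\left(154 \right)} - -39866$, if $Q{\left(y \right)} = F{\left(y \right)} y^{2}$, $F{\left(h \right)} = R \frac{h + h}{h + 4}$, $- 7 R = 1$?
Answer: $\frac{2627662}{79} \approx 33262.0$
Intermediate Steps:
$R = - \frac{1}{7}$ ($R = \left(- \frac{1}{7}\right) 1 = - \frac{1}{7} \approx -0.14286$)
$F{\left(h \right)} = - \frac{2 h}{7 \left(4 + h\right)}$ ($F{\left(h \right)} = - \frac{\left(h + h\right) \frac{1}{h + 4}}{7} = - \frac{2 h \frac{1}{4 + h}}{7} = - \frac{2 h}{7 \left(4 + h\right)}$)
$Q{\left(y \right)} = - \frac{2 y^{3}}{28 + 7 y}$ ($Q{\left(y \right)} = - \frac{2 y}{28 + 7 y} y^{2} = - \frac{2 y^{3}}{28 + 7 y}$)
$Q{\left(154 \right)} - -39866 = - \frac{2 \cdot 154^{3}}{28 + 7 \cdot 154} - -39866 = \left(-2\right) 3652264 \frac{1}{28 + 1078} + 39866 = \left(-2\right) 3652264 \cdot \frac{1}{1106} + 39866 = - \frac{521752}{79} + 39866 = \frac{2627662}{79}$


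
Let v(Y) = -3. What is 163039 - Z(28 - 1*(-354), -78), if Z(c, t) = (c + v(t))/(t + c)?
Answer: 49563477/304 ≈ 1.6304e+5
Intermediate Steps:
Z(c, t) = (-3 + c)/(c + t) (Z(c, t) = (c - 3)/(t + c) = (-3 + c)/(c + t))
163039 - Z(28 - 1*(-354), -78) = 163039 - (-3 + (28 - 1*(-354)))/((28 - 1*(-354)) - 78) = 163039 - (-3 + (28 + 354))/((28 + 354) - 78) = 163039 - (-3 + 382)/(382 - 78) = 163039 - 379/304 = 49563477/304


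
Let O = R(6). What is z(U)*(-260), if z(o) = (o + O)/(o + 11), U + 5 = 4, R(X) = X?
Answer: -130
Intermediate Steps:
O = 6
U = -1 (U = -5 + 4 = -1)
z(o) = (6 + o)/(11 + o) (z(o) = (o + 6)/(o + 11) = (6 + o)/(11 + o))
z(U)*(-260) = ((6 - 1)/(11 - 1))*(-260) = (5/10)*(-260) = ((⅒)*5)*(-260) = (½)*(-260) = -130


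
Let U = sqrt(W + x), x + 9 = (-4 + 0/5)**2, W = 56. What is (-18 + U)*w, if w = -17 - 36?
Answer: 954 - 159*sqrt(7) ≈ 533.33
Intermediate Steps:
x = 7 (x = -9 + (-4 + 0/5)**2 = -9 + (-4 + 0*(1/5))**2 = -9 + (-4 + 0)**2 = -9 + (-4)**2 = -9 + 16 = 7)
w = -53
U = 3*sqrt(7) (U = sqrt(56 + 7) = sqrt(63) = 3*sqrt(7) ≈ 7.9373)
(-18 + U)*w = (-18 + 3*sqrt(7))*(-53) = 954 - 159*sqrt(7)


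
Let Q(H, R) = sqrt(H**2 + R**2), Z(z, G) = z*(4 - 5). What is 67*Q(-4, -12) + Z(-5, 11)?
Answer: 5 + 268*sqrt(10) ≈ 852.49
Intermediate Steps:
Z(z, G) = -z (Z(z, G) = z*(-1) = -z)
67*Q(-4, -12) + Z(-5, 11) = 67*sqrt((-4)**2 + (-12)**2) - 1*(-5) = 67*sqrt(16 + 144) + 5 = 67*sqrt(160) + 5 = 67*(4*sqrt(10)) + 5 = 268*sqrt(10) + 5 = 5 + 268*sqrt(10)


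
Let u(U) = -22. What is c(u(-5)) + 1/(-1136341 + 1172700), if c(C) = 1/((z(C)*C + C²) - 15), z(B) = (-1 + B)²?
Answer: -25190/406093671 ≈ -6.2030e-5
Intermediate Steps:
c(C) = 1/(-15 + C² + C*(-1 + C)²) (c(C) = 1/(((-1 + C)²*C + C²) - 15) = 1/((C*(-1 + C)² + C²) - 15) = 1/((C² + C*(-1 + C)²) - 15) = 1/(-15 + C² + C*(-1 + C)²))
c(u(-5)) + 1/(-1136341 + 1172700) = 1/(-15 - 22 + (-22)³ - 1*(-22)²) + 1/(-1136341 + 1172700) = 1/(-15 - 22 - 10648 - 1*484) + 1/36359 = 1/(-15 - 22 - 10648 - 484) + 1/36359 = 1/(-11169) + 1/36359 = -1/11169 + 1/36359 = -25190/406093671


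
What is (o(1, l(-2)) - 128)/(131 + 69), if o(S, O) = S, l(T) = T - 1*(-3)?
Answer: -127/200 ≈ -0.63500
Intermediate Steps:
l(T) = 3 + T (l(T) = T + 3 = 3 + T)
(o(1, l(-2)) - 128)/(131 + 69) = (1 - 128)/(131 + 69) = -127/200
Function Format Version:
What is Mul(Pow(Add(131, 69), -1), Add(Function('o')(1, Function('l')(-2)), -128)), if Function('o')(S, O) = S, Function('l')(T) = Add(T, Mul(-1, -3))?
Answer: Rational(-127, 200) ≈ -0.63500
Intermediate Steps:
Function('l')(T) = Add(3, T) (Function('l')(T) = Add(T, 3) = Add(3, T))
Mul(Pow(Add(131, 69), -1), Add(Function('o')(1, Function('l')(-2)), -128)) = Mul(Pow(Add(131, 69), -1), Add(1, -128)) = Mul(Pow(200, -1), -127) = Mul(Rational(1, 200), -127) = Rational(-127, 200)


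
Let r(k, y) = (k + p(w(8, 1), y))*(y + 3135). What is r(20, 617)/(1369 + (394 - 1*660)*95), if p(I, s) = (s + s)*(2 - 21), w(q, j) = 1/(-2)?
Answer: 87894352/23901 ≈ 3677.4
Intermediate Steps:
w(q, j) = -1/2
p(I, s) = -38*s (p(I, s) = (2*s)*(-19) = -38*s)
r(k, y) = (3135 + y)*(k - 38*y) (r(k, y) = (k - 38*y)*(y + 3135) = (k - 38*y)*(3135 + y) = (3135 + y)*(k - 38*y))
r(20, 617)/(1369 + (394 - 1*660)*95) = (-119130*617 - 38*617**2 + 3135*20 + 20*617)/(1369 + (394 - 1*660)*95) = (-73503210 - 38*380689 + 62700 + 12340)/(1369 + (394 - 660)*95) = (-73503210 - 14466182 + 62700 + 12340)/(1369 - 266*95) = -87894352/(1369 - 25270) = -87894352/(-23901) = -87894352*(-1/23901) = 87894352/23901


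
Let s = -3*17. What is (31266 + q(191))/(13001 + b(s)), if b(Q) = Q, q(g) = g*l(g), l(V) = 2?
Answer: 15824/6475 ≈ 2.4439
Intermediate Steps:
q(g) = 2*g (q(g) = g*2 = 2*g)
s = -51
(31266 + q(191))/(13001 + b(s)) = (31266 + 2*191)/(13001 - 51) = (31266 + 382)/12950 = 31648*(1/12950) = 15824/6475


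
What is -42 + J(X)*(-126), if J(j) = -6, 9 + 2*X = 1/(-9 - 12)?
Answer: 714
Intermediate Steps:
X = -95/21 (X = -9/2 + 1/(2*(-9 - 12)) = -9/2 + (½)/(-21) = -9/2 + (½)*(-1/21) = -9/2 - 1/42 = -95/21 ≈ -4.5238)
-42 + J(X)*(-126) = -42 - 6*(-126) = -42 + 756 = 714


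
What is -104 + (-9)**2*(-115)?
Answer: -9419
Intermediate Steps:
-104 + (-9)**2*(-115) = -104 + 81*(-115) = -104 - 9315 = -9419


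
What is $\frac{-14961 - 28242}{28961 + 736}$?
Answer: $- \frac{14401}{9899} \approx -1.4548$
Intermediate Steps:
$\frac{-14961 - 28242}{28961 + 736} = - \frac{43203}{29697} = \left(-43203\right) \frac{1}{29697} = - \frac{14401}{9899}$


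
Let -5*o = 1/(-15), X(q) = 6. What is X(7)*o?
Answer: 2/25 ≈ 0.080000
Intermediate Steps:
o = 1/75 (o = -⅕/(-15) = -⅕*(-1/15) = 1/75 ≈ 0.013333)
X(7)*o = 6*(1/75) = 2/25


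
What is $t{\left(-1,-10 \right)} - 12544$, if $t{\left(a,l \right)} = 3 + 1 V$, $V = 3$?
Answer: $-12538$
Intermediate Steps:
$t{\left(a,l \right)} = 6$ ($t{\left(a,l \right)} = 3 + 1 \cdot 3 = 3 + 3 = 6$)
$t{\left(-1,-10 \right)} - 12544 = 6 - 12544 = -12538$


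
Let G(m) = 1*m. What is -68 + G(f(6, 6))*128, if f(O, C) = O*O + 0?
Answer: 4540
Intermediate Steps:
f(O, C) = O² (f(O, C) = O² + 0 = O²)
G(m) = m
-68 + G(f(6, 6))*128 = -68 + 6²*128 = -68 + 36*128 = -68 + 4608 = 4540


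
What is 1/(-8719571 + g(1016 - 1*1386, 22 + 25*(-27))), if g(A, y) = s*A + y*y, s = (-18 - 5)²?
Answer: -1/8488892 ≈ -1.1780e-7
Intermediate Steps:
s = 529 (s = (-23)² = 529)
g(A, y) = y² + 529*A (g(A, y) = 529*A + y*y = 529*A + y² = y² + 529*A)
1/(-8719571 + g(1016 - 1*1386, 22 + 25*(-27))) = 1/(-8719571 + ((22 + 25*(-27))² + 529*(1016 - 1*1386))) = 1/(-8719571 + ((22 - 675)² + 529*(1016 - 1386))) = 1/(-8719571 + ((-653)² + 529*(-370))) = 1/(-8719571 + (426409 - 195730)) = 1/(-8719571 + 230679) = 1/(-8488892) = -1/8488892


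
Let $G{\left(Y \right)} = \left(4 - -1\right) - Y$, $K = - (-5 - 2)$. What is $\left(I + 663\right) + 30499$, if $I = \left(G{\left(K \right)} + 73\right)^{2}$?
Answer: $36203$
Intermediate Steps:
$K = 7$ ($K = \left(-1\right) \left(-7\right) = 7$)
$G{\left(Y \right)} = 5 - Y$ ($G{\left(Y \right)} = \left(4 + 1\right) - Y = 5 - Y$)
$I = 5041$ ($I = \left(\left(5 - 7\right) + 73\right)^{2} = \left(-2 + 73\right)^{2} = 71^{2} = 5041$)
$\left(I + 663\right) + 30499 = \left(5041 + 663\right) + 30499 = 5704 + 30499 = 36203$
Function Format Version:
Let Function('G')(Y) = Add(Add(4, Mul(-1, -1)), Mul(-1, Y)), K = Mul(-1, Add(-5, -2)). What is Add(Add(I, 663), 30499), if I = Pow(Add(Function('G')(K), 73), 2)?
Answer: 36203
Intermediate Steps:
K = 7 (K = Mul(-1, -7) = 7)
Function('G')(Y) = Add(5, Mul(-1, Y)) (Function('G')(Y) = Add(Add(4, 1), Mul(-1, Y)) = Add(5, Mul(-1, Y)))
I = 5041 (I = Pow(Add(Add(5, Mul(-1, 7)), 73), 2) = Pow(Add(Add(5, -7), 73), 2) = Pow(Add(-2, 73), 2) = Pow(71, 2) = 5041)
Add(Add(I, 663), 30499) = Add(Add(5041, 663), 30499) = Add(5704, 30499) = 36203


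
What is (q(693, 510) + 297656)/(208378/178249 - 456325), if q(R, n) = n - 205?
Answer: -53111250289/81339266547 ≈ -0.65296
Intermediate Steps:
q(R, n) = -205 + n
(q(693, 510) + 297656)/(208378/178249 - 456325) = ((-205 + 510) + 297656)/(208378/178249 - 456325) = (305 + 297656)/(208378*(1/178249) - 456325) = 297961/(208378/178249 - 456325) = 297961/(-81339266547/178249) = 297961*(-178249/81339266547) = -53111250289/81339266547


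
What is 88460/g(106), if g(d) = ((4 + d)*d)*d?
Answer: 4423/61798 ≈ 0.071572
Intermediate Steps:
g(d) = d**2*(4 + d) (g(d) = (d*(4 + d))*d = d**2*(4 + d))
88460/g(106) = 88460/((106**2*(4 + 106))) = 88460/((11236*110)) = 88460/1235960 = 88460*(1/1235960) = 4423/61798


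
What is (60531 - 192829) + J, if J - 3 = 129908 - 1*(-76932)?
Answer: 74545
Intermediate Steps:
J = 206843 (J = 3 + (129908 - 1*(-76932)) = 3 + (129908 + 76932) = 3 + 206840 = 206843)
(60531 - 192829) + J = (60531 - 192829) + 206843 = -132298 + 206843 = 74545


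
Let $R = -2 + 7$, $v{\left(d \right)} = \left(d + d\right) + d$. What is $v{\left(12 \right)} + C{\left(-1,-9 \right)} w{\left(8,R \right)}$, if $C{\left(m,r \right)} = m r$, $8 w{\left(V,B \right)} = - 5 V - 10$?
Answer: $- \frac{81}{4} \approx -20.25$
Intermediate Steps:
$v{\left(d \right)} = 3 d$ ($v{\left(d \right)} = 2 d + d = 3 d$)
$R = 5$
$w{\left(V,B \right)} = - \frac{5}{4} - \frac{5 V}{8}$ ($w{\left(V,B \right)} = \frac{- 5 V - 10}{8} = \frac{-10 - 5 V}{8} = - \frac{5}{4} - \frac{5 V}{8}$)
$v{\left(12 \right)} + C{\left(-1,-9 \right)} w{\left(8,R \right)} = 3 \cdot 12 + \left(-1\right) \left(-9\right) \left(- \frac{5}{4} - 5\right) = 36 + 9 \left(- \frac{5}{4} - 5\right) = 36 + 9 \left(- \frac{25}{4}\right) = 36 - \frac{225}{4} = - \frac{81}{4}$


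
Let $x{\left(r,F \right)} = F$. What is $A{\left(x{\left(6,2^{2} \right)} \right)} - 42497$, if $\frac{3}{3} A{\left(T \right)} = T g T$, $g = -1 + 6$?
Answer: $-42417$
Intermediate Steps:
$g = 5$
$A{\left(T \right)} = 5 T^{2}$ ($A{\left(T \right)} = T 5 T = 5 T T = 5 T^{2}$)
$A{\left(x{\left(6,2^{2} \right)} \right)} - 42497 = 5 \left(2^{2}\right)^{2} - 42497 = 5 \cdot 4^{2} - 42497 = 5 \cdot 16 - 42497 = 80 - 42497 = -42417$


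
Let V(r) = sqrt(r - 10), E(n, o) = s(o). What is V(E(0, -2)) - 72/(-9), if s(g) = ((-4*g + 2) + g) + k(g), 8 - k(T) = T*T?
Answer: 8 + sqrt(2) ≈ 9.4142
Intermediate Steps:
k(T) = 8 - T**2 (k(T) = 8 - T*T = 8 - T**2)
s(g) = 10 - g**2 - 3*g (s(g) = ((-4*g + 2) + g) + (8 - g**2) = ((2 - 4*g) + g) + (8 - g**2) = (2 - 3*g) + (8 - g**2) = 10 - g**2 - 3*g)
E(n, o) = 10 - o**2 - 3*o
V(r) = sqrt(-10 + r)
V(E(0, -2)) - 72/(-9) = sqrt(-10 + (10 - 1*(-2)**2 - 3*(-2))) - 72/(-9) = sqrt(-10 + (10 - 1*4 + 6)) - 72*(-1/9) = sqrt(-10 + (10 - 4 + 6)) + 8 = sqrt(-10 + 12) + 8 = sqrt(2) + 8 = 8 + sqrt(2)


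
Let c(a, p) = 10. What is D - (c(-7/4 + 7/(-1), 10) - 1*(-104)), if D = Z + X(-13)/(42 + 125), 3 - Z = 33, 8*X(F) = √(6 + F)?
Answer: -144 + I*√7/1336 ≈ -144.0 + 0.0019804*I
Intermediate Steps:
X(F) = √(6 + F)/8
Z = -30 (Z = 3 - 1*33 = 3 - 33 = -30)
D = -30 + I*√7/1336 (D = -30 + (√(6 - 13)/8)/(42 + 125) = -30 + (√(-7)/8)/167 = -30 + ((I*√7)/8)*(1/167) = -30 + (I*√7/8)*(1/167) = -30 + I*√7/1336 ≈ -30.0 + 0.0019804*I)
D - (c(-7/4 + 7/(-1), 10) - 1*(-104)) = (-30 + I*√7/1336) - (10 - 1*(-104)) = (-30 + I*√7/1336) - (10 + 104) = (-30 + I*√7/1336) - 1*114 = (-30 + I*√7/1336) - 114 = -144 + I*√7/1336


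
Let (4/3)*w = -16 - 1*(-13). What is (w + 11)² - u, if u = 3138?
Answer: -48983/16 ≈ -3061.4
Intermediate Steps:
w = -9/4 (w = 3*(-16 - 1*(-13))/4 = 3*(-16 + 13)/4 = (¾)*(-3) = -9/4 ≈ -2.2500)
(w + 11)² - u = (-9/4 + 11)² - 1*3138 = (35/4)² - 3138 = 1225/16 - 3138 = -48983/16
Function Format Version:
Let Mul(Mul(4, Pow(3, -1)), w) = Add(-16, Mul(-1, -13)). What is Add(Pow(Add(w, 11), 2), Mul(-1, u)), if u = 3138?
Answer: Rational(-48983, 16) ≈ -3061.4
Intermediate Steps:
w = Rational(-9, 4) (w = Mul(Rational(3, 4), Add(-16, Mul(-1, -13))) = Mul(Rational(3, 4), Add(-16, 13)) = Mul(Rational(3, 4), -3) = Rational(-9, 4) ≈ -2.2500)
Add(Pow(Add(w, 11), 2), Mul(-1, u)) = Add(Pow(Add(Rational(-9, 4), 11), 2), Mul(-1, 3138)) = Add(Pow(Rational(35, 4), 2), -3138) = Add(Rational(1225, 16), -3138) = Rational(-48983, 16)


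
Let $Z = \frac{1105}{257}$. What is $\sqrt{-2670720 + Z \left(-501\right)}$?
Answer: $\frac{3 i \sqrt{19615629085}}{257} \approx 1634.9 i$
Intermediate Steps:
$Z = \frac{1105}{257}$ ($Z = 1105 \cdot \frac{1}{257} = \frac{1105}{257} \approx 4.2996$)
$\sqrt{-2670720 + Z \left(-501\right)} = \sqrt{-2670720 + \frac{1105}{257} \left(-501\right)} = \sqrt{-2670720 - \frac{553605}{257}} = \sqrt{- \frac{686928645}{257}} = \frac{3 i \sqrt{19615629085}}{257}$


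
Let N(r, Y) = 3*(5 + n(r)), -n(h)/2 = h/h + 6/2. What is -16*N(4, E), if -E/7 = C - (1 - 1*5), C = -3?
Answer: 144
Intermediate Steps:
n(h) = -8 (n(h) = -2*(h/h + 6/2) = -2*(1 + 6*(½)) = -2*(1 + 3) = -2*4 = -8)
E = -7 (E = -7*(-3 - (1 - 1*5)) = -7*(-3 - (1 - 5)) = -7*(-3 - 1*(-4)) = -7*(-3 + 4) = -7*1 = -7)
N(r, Y) = -9 (N(r, Y) = 3*(5 - 8) = 3*(-3) = -9)
-16*N(4, E) = -16*(-9) = 144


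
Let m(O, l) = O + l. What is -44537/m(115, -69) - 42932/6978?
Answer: -156377029/160494 ≈ -974.35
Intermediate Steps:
-44537/m(115, -69) - 42932/6978 = -44537/(115 - 69) - 42932/6978 = -44537/46 - 42932*1/6978 = -44537*1/46 - 21466/3489 = -44537/46 - 21466/3489 = -156377029/160494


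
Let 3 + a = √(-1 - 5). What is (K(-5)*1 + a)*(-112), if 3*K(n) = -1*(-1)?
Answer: 896/3 - 112*I*√6 ≈ 298.67 - 274.34*I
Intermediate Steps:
K(n) = ⅓ (K(n) = (-1*(-1))/3 = (⅓)*1 = ⅓)
a = -3 + I*√6 (a = -3 + √(-1 - 5) = -3 + √(-6) = -3 + I*√6 ≈ -3.0 + 2.4495*I)
(K(-5)*1 + a)*(-112) = ((⅓)*1 + (-3 + I*√6))*(-112) = (⅓ + (-3 + I*√6))*(-112) = (-8/3 + I*√6)*(-112) = 896/3 - 112*I*√6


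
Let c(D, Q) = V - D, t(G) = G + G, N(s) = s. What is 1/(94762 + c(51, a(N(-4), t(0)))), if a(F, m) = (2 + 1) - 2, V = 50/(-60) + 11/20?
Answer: 60/5682643 ≈ 1.0558e-5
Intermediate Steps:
V = -17/60 (V = 50*(-1/60) + 11*(1/20) = -⅚ + 11/20 = -17/60 ≈ -0.28333)
t(G) = 2*G
a(F, m) = 1 (a(F, m) = 3 - 2 = 1)
c(D, Q) = -17/60 - D
1/(94762 + c(51, a(N(-4), t(0)))) = 1/(94762 + (-17/60 - 1*51)) = 1/(94762 + (-17/60 - 51)) = 1/(94762 - 3077/60) = 1/(5682643/60) = 60/5682643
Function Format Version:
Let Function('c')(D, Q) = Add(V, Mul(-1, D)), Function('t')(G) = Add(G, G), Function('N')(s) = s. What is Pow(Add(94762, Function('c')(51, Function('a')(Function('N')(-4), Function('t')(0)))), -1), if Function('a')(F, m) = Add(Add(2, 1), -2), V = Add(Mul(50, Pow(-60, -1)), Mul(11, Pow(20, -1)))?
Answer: Rational(60, 5682643) ≈ 1.0558e-5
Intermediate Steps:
V = Rational(-17, 60) (V = Add(Mul(50, Rational(-1, 60)), Mul(11, Rational(1, 20))) = Add(Rational(-5, 6), Rational(11, 20)) = Rational(-17, 60) ≈ -0.28333)
Function('t')(G) = Mul(2, G)
Function('a')(F, m) = 1 (Function('a')(F, m) = Add(3, -2) = 1)
Function('c')(D, Q) = Add(Rational(-17, 60), Mul(-1, D))
Pow(Add(94762, Function('c')(51, Function('a')(Function('N')(-4), Function('t')(0)))), -1) = Pow(Add(94762, Add(Rational(-17, 60), Mul(-1, 51))), -1) = Pow(Add(94762, Add(Rational(-17, 60), -51)), -1) = Pow(Add(94762, Rational(-3077, 60)), -1) = Pow(Rational(5682643, 60), -1) = Rational(60, 5682643)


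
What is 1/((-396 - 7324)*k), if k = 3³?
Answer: -1/208440 ≈ -4.7975e-6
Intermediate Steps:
k = 27
1/((-396 - 7324)*k) = 1/(-396 - 7324*27) = (1/27)/(-7720) = -1/7720*1/27 = -1/208440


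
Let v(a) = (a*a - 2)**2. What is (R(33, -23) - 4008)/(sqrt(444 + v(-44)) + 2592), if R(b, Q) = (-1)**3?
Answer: -324729/93052 + 20045*sqrt(2338)/372208 ≈ -0.88575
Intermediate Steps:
R(b, Q) = -1
v(a) = (-2 + a**2)**2 (v(a) = (a**2 - 2)**2 = (-2 + a**2)**2)
(R(33, -23) - 4008)/(sqrt(444 + v(-44)) + 2592) = (-1 - 4008)/(sqrt(444 + (-2 + (-44)**2)**2) + 2592) = -4009/(sqrt(444 + (-2 + 1936)**2) + 2592) = -4009/(sqrt(444 + 1934**2) + 2592) = -4009/(sqrt(444 + 3740356) + 2592) = -4009/(sqrt(3740800) + 2592) = -4009/(40*sqrt(2338) + 2592) = -4009/(2592 + 40*sqrt(2338))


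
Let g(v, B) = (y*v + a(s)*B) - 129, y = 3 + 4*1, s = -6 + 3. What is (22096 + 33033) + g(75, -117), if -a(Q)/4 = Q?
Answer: 54121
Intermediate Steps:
s = -3
a(Q) = -4*Q
y = 7 (y = 3 + 4 = 7)
g(v, B) = -129 + 7*v + 12*B (g(v, B) = (7*v + (-4*(-3))*B) - 129 = (7*v + 12*B) - 129 = -129 + 7*v + 12*B)
(22096 + 33033) + g(75, -117) = (22096 + 33033) + (-129 + 7*75 + 12*(-117)) = 55129 + (-129 + 525 - 1404) = 55129 - 1008 = 54121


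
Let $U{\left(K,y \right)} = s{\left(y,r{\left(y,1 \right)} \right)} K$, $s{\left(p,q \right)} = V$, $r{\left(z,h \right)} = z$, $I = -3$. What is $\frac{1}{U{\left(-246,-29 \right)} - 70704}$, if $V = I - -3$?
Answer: $- \frac{1}{70704} \approx -1.4143 \cdot 10^{-5}$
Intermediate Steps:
$V = 0$ ($V = -3 - -3 = -3 + 3 = 0$)
$s{\left(p,q \right)} = 0$
$U{\left(K,y \right)} = 0$ ($U{\left(K,y \right)} = 0 K = 0$)
$\frac{1}{U{\left(-246,-29 \right)} - 70704} = \frac{1}{0 - 70704} = \frac{1}{-70704} = - \frac{1}{70704}$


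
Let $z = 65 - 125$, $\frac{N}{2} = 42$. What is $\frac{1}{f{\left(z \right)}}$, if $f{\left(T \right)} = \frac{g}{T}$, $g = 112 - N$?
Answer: $- \frac{15}{7} \approx -2.1429$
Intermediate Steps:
$N = 84$ ($N = 2 \cdot 42 = 84$)
$z = -60$
$g = 28$ ($g = 112 - 84 = 28$)
$f{\left(T \right)} = \frac{28}{T}$
$\frac{1}{f{\left(z \right)}} = \frac{1}{28 \frac{1}{-60}} = \frac{1}{28 \left(- \frac{1}{60}\right)} = \frac{1}{- \frac{7}{15}} = - \frac{15}{7}$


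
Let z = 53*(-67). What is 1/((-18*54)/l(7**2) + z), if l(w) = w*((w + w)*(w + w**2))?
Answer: -2941225/10444290218 ≈ -0.00028161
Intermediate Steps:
l(w) = 2*w**2*(w + w**2) (l(w) = w*((2*w)*(w + w**2)) = w*(2*w*(w + w**2)) = 2*w**2*(w + w**2))
z = -3551
1/((-18*54)/l(7**2) + z) = 1/((-18*54)/((2*(7**2)**3*(1 + 7**2))) - 3551) = 1/(-972*1/(235298*(1 + 49)) - 3551) = 1/(-972/(2*117649*50) - 3551) = 1/(-972/11764900 - 3551) = 1/(-972*1/11764900 - 3551) = 1/(-243/2941225 - 3551) = 1/(-10444290218/2941225) = -2941225/10444290218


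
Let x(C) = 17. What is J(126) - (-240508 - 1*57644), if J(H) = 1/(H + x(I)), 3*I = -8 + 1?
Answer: 42635737/143 ≈ 2.9815e+5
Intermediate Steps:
I = -7/3 (I = (-8 + 1)/3 = (1/3)*(-7) = -7/3 ≈ -2.3333)
J(H) = 1/(17 + H) (J(H) = 1/(H + 17) = 1/(17 + H))
J(126) - (-240508 - 1*57644) = 1/(17 + 126) - (-240508 - 1*57644) = 1/143 - (-240508 - 57644) = 1/143 - 1*(-298152) = 1/143 + 298152 = 42635737/143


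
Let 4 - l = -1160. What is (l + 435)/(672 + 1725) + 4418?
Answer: 3530515/799 ≈ 4418.7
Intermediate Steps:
l = 1164 (l = 4 - 1*(-1160) = 4 + 1160 = 1164)
(l + 435)/(672 + 1725) + 4418 = (1164 + 435)/(672 + 1725) + 4418 = 1599/2397 + 4418 = 1599*(1/2397) + 4418 = 533/799 + 4418 = 3530515/799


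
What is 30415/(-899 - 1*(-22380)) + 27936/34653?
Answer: 551354737/248127031 ≈ 2.2221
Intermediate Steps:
30415/(-899 - 1*(-22380)) + 27936/34653 = 30415/(-899 + 22380) + 27936*(1/34653) = 30415/21481 + 9312/11551 = 551354737/248127031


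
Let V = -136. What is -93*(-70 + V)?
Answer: 19158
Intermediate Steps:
-93*(-70 + V) = -93*(-70 - 136) = -93*(-206) = 19158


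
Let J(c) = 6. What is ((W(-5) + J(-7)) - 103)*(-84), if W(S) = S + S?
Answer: 8988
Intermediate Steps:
W(S) = 2*S
((W(-5) + J(-7)) - 103)*(-84) = ((2*(-5) + 6) - 103)*(-84) = ((-10 + 6) - 103)*(-84) = (-4 - 103)*(-84) = -107*(-84) = 8988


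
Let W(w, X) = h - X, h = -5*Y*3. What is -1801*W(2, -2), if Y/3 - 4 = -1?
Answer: 239533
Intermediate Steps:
Y = 9 (Y = 12 + 3*(-1) = 12 - 3 = 9)
h = -135 (h = -5*9*3 = -45*3 = -135)
W(w, X) = -135 - X
-1801*W(2, -2) = -1801*(-135 - 1*(-2)) = -1801*(-135 + 2) = -1801*(-133) = 239533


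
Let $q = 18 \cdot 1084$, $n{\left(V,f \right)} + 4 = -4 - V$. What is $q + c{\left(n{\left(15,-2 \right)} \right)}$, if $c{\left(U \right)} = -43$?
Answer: $19469$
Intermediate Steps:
$n{\left(V,f \right)} = -8 - V$ ($n{\left(V,f \right)} = -4 - \left(4 + V\right) = -8 - V$)
$q = 19512$
$q + c{\left(n{\left(15,-2 \right)} \right)} = 19512 - 43 = 19469$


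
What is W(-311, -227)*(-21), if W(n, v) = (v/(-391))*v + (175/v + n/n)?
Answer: 245211771/88757 ≈ 2762.7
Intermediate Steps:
W(n, v) = 1 + 175/v - v**2/391 (W(n, v) = (v*(-1/391))*v + (175/v + 1) = (-v/391)*v + (1 + 175/v) = -v**2/391 + (1 + 175/v) = 1 + 175/v - v**2/391)
W(-311, -227)*(-21) = (1 + 175/(-227) - 1/391*(-227)**2)*(-21) = (1 + 175*(-1/227) - 1/391*51529)*(-21) = (1 - 175/227 - 51529/391)*(-21) = -11676751/88757*(-21) = 245211771/88757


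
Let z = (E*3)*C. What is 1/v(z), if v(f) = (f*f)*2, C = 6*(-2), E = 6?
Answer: 1/93312 ≈ 1.0717e-5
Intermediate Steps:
C = -12
z = -216 (z = (6*3)*(-12) = 18*(-12) = -216)
v(f) = 2*f² (v(f) = f²*2 = 2*f²)
1/v(z) = 1/(2*(-216)²) = 1/(2*46656) = 1/93312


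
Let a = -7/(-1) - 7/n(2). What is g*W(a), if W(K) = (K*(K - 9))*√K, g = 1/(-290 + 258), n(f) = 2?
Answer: 77*√14/256 ≈ 1.1254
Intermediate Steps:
g = -1/32 (g = 1/(-32) = -1/32 ≈ -0.031250)
a = 7/2 (a = -7/(-1) - 7/2 = -7*(-1) - 7*½ = 7 - 7/2 = 7/2 ≈ 3.5000)
W(K) = K^(3/2)*(-9 + K) (W(K) = (K*(-9 + K))*√K = K^(3/2)*(-9 + K))
g*W(a) = -(7/2)^(3/2)*(-9 + 7/2)/32 = -7*√14/4*(-11)/(32*2) = -(-77)*√14/256 = 77*√14/256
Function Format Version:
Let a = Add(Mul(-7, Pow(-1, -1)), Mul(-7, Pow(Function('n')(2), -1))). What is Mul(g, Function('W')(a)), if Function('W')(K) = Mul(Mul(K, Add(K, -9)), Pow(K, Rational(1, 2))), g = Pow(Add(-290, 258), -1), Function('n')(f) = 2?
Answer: Mul(Rational(77, 256), Pow(14, Rational(1, 2))) ≈ 1.1254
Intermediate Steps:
g = Rational(-1, 32) (g = Pow(-32, -1) = Rational(-1, 32) ≈ -0.031250)
a = Rational(7, 2) (a = Add(Mul(-7, Pow(-1, -1)), Mul(-7, Pow(2, -1))) = Add(Mul(-7, -1), Mul(-7, Rational(1, 2))) = Add(7, Rational(-7, 2)) = Rational(7, 2) ≈ 3.5000)
Function('W')(K) = Mul(Pow(K, Rational(3, 2)), Add(-9, K)) (Function('W')(K) = Mul(Mul(K, Add(-9, K)), Pow(K, Rational(1, 2))) = Mul(Pow(K, Rational(3, 2)), Add(-9, K)))
Mul(g, Function('W')(a)) = Mul(Rational(-1, 32), Mul(Pow(Rational(7, 2), Rational(3, 2)), Add(-9, Rational(7, 2)))) = Mul(Rational(-1, 32), Mul(Mul(Rational(7, 4), Pow(14, Rational(1, 2))), Rational(-11, 2))) = Mul(Rational(-1, 32), Mul(Rational(-77, 8), Pow(14, Rational(1, 2)))) = Mul(Rational(77, 256), Pow(14, Rational(1, 2)))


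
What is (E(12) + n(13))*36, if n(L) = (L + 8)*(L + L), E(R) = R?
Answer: 20088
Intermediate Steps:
n(L) = 2*L*(8 + L) (n(L) = (8 + L)*(2*L) = 2*L*(8 + L))
(E(12) + n(13))*36 = (12 + 2*13*(8 + 13))*36 = (12 + 2*13*21)*36 = (12 + 546)*36 = 558*36 = 20088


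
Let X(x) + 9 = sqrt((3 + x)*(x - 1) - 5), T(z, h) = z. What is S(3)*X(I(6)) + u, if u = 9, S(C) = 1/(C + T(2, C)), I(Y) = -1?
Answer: 36/5 + 3*I/5 ≈ 7.2 + 0.6*I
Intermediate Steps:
X(x) = -9 + sqrt(-5 + (-1 + x)*(3 + x)) (X(x) = -9 + sqrt((3 + x)*(x - 1) - 5) = -9 + sqrt((3 + x)*(-1 + x) - 5) = -9 + sqrt((-1 + x)*(3 + x) - 5) = -9 + sqrt(-5 + (-1 + x)*(3 + x)))
S(C) = 1/(2 + C) (S(C) = 1/(C + 2) = 1/(2 + C))
S(3)*X(I(6)) + u = (-9 + sqrt(-8 + (-1)**2 + 2*(-1)))/(2 + 3) + 9 = (-9 + sqrt(-8 + 1 - 2))/5 + 9 = (-9 + sqrt(-9))/5 + 9 = (-9 + 3*I)/5 + 9 = (-9/5 + 3*I/5) + 9 = 36/5 + 3*I/5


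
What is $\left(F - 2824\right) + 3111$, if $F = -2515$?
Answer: $-2228$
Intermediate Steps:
$\left(F - 2824\right) + 3111 = \left(-2515 - 2824\right) + 3111 = -5339 + 3111 = -2228$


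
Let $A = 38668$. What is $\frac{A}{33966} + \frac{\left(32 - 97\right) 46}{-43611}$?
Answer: $\frac{297984748}{246881871} \approx 1.207$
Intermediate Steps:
$\frac{A}{33966} + \frac{\left(32 - 97\right) 46}{-43611} = \frac{38668}{33966} + \frac{\left(32 - 97\right) 46}{-43611} = 38668 \cdot \frac{1}{33966} + \left(-65\right) 46 \left(- \frac{1}{43611}\right) = \frac{19334}{16983} - - \frac{2990}{43611} = \frac{19334}{16983} + \frac{2990}{43611} = \frac{297984748}{246881871}$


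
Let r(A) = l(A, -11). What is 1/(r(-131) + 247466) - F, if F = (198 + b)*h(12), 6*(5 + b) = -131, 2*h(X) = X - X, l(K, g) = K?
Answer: 1/247335 ≈ 4.0431e-6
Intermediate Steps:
h(X) = 0 (h(X) = (X - X)/2 = (½)*0 = 0)
r(A) = A
b = -161/6 (b = -5 + (⅙)*(-131) = -5 - 131/6 = -161/6 ≈ -26.833)
F = 0 (F = (198 - 161/6)*0 = (1027/6)*0 = 0)
1/(r(-131) + 247466) - F = 1/(-131 + 247466) - 1*0 = 1/247335 + 0 = 1/247335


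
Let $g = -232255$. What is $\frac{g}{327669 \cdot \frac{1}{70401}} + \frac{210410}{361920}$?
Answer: $- \frac{197255975891177}{3952998816} \approx -49900.0$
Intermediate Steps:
$\frac{g}{327669 \cdot \frac{1}{70401}} + \frac{210410}{361920} = - \frac{232255}{327669 \cdot \frac{1}{70401}} + \frac{210410}{361920} = - \frac{232255}{327669 \cdot \frac{1}{70401}} + 210410 \cdot \frac{1}{361920} = - \frac{232255}{\frac{109223}{23467}} + \frac{21041}{36192} = \left(-232255\right) \frac{23467}{109223} + \frac{21041}{36192} = - \frac{5450328085}{109223} + \frac{21041}{36192} = - \frac{197255975891177}{3952998816}$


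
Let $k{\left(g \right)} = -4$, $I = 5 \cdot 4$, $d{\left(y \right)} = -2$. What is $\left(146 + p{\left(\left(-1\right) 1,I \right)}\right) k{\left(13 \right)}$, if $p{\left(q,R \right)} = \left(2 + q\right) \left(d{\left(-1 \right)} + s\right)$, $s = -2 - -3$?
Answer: $-580$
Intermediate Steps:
$s = 1$ ($s = -2 + 3 = 1$)
$I = 20$
$p{\left(q,R \right)} = -2 - q$ ($p{\left(q,R \right)} = \left(2 + q\right) \left(-2 + 1\right) = \left(2 + q\right) \left(-1\right) = -2 - q$)
$\left(146 + p{\left(\left(-1\right) 1,I \right)}\right) k{\left(13 \right)} = \left(146 - \left(2 - 1\right)\right) \left(-4\right) = \left(146 - 1\right) \left(-4\right) = 145 \left(-4\right) = -580$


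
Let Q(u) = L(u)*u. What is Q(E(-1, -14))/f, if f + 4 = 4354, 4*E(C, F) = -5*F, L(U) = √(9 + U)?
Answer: 7*√106/3480 ≈ 0.020710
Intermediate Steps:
E(C, F) = -5*F/4 (E(C, F) = (-5*F)/4 = -5*F/4)
Q(u) = u*√(9 + u) (Q(u) = √(9 + u)*u = u*√(9 + u))
f = 4350 (f = -4 + 4354 = 4350)
Q(E(-1, -14))/f = ((-5/4*(-14))*√(9 - 5/4*(-14)))/4350 = (35*√(9 + 35/2)/2)*(1/4350) = (35*√(53/2)/2)*(1/4350) = (35*(√106/2)/2)*(1/4350) = (35*√106/4)*(1/4350) = 7*√106/3480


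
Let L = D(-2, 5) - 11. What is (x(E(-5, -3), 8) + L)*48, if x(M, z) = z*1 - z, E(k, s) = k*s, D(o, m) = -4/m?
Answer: -2832/5 ≈ -566.40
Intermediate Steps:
L = -59/5 (L = -4/5 - 11 = -4*⅕ - 11 = -⅘ - 11 = -59/5 ≈ -11.800)
x(M, z) = 0 (x(M, z) = z - z = 0)
(x(E(-5, -3), 8) + L)*48 = (0 - 59/5)*48 = -59/5*48 = -2832/5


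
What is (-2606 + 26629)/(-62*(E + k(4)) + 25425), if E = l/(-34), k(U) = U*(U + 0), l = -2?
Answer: 408391/415299 ≈ 0.98337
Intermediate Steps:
k(U) = U**2 (k(U) = U*U = U**2)
E = 1/17 (E = -2/(-34) = -2*(-1/34) = 1/17 ≈ 0.058824)
(-2606 + 26629)/(-62*(E + k(4)) + 25425) = (-2606 + 26629)/(-62*(1/17 + 4**2) + 25425) = 24023/(-62*(1/17 + 16) + 25425) = 24023/(-62*273/17 + 25425) = 24023/(-16926/17 + 25425) = 24023/(415299/17) = 24023*(17/415299) = 408391/415299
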